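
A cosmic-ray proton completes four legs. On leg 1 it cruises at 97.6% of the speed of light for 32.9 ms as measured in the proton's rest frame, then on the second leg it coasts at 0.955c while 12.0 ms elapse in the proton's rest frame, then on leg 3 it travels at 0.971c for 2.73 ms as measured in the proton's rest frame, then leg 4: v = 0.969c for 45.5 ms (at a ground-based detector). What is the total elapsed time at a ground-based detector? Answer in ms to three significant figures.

Leg 1: β = 0.976; γ = 1/√(1 − 0.976²) = 1/√0.04742 = 4.592; Δt_1 = 4.592 × 32.9 = 151.1 ms.
Leg 2: γ = 1/√(1 − 0.955²) = 1/√0.08798 = 3.371; Δt_2 = 3.371 × 12.0 = 40.46 ms.
Leg 3: γ = 1/√(1 − 0.971²) = 1/√0.05716 = 4.183; Δt_3 = 4.183 × 2.73 = 11.42 ms.
Leg 4: 45.5 ms is already measured at a ground-based detector.
Total: 151.1 + 40.46 + 11.42 + 45.50 ms.

Δt = 248 ms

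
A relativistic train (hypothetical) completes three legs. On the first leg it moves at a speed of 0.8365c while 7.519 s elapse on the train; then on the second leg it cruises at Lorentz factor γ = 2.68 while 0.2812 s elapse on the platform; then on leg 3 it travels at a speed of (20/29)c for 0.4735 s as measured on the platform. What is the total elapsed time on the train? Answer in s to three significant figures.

τ = 7.97 s

Leg 1: 7.519 s is already measured on the train.
Leg 2: γ = 2.68; τ_2 = 0.2812/2.680 = 0.1049 s.
Leg 3: γ = 1/√(1 − (20/29)²) = 29/21 ≈ 1.381; τ_3 = 0.4735/1.381 = 0.3429 s.
Total: 7.519 + 0.1049 + 0.3429 s.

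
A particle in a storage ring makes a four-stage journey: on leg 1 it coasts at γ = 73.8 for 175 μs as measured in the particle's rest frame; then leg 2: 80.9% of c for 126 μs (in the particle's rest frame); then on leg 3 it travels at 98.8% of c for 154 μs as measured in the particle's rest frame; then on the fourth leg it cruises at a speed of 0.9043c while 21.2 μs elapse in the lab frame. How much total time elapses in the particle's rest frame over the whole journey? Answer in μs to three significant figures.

τ = 464 μs

Leg 1: 175 μs is already measured in the particle's rest frame.
Leg 2: 126 μs is already measured in the particle's rest frame.
Leg 3: 154 μs is already measured in the particle's rest frame.
Leg 4: γ = 1/√(1 − 0.9043²) = 1/√0.1822 = 2.342; τ_4 = 21.2/2.342 = 9.050 μs.
Total: 175.0 + 126.0 + 154.0 + 9.050 μs.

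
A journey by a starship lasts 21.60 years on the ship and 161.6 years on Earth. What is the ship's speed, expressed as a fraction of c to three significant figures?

v = 0.991c

The proper time is measured on the ship (both events occur at the ship's location); Δt is measured on Earth. γ = Δt/τ = 161.6/21.60 = 7.481.
β = √(1 − 1/γ²) = √(1 − 0.01787) = √0.9821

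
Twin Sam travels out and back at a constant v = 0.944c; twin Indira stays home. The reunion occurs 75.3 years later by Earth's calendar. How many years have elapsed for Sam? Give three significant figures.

τ = 24.8 years

γ = 1/√(1 − 0.944²) = 1/√0.1089 = 3.031
Sam's clock measures proper time along the trip: τ = Δt/γ = 75.3/3.031 years.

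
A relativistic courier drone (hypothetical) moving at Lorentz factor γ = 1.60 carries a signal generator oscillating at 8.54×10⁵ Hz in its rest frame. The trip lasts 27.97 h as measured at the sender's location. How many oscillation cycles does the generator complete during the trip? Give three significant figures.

γ = 1.60
The oscillator's own cycle count is N = f × τ where τ is the proper time aboard the drone. τ = Δt/γ = 27.97/1.600 = 17.48 h = 6.293×10⁴ s.
N = 8.54×10⁵ × 6.293×10⁴ = 5.374×10¹⁰.

N = 5.37×10¹⁰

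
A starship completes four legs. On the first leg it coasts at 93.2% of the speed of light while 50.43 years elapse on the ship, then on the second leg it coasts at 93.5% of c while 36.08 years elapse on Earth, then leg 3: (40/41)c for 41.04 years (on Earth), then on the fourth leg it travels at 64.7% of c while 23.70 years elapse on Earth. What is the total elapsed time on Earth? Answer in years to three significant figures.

Δt = 240 years

Leg 1: β = 0.932; γ = 1/√(1 − 0.932²) = 1/√0.1314 = 2.759; Δt_1 = 2.759 × 50.43 = 139.1 years.
Leg 2: 36.08 years is already measured on Earth.
Leg 3: 41.04 years is already measured on Earth.
Leg 4: 23.70 years is already measured on Earth.
Total: 139.1 + 36.08 + 41.04 + 23.70 years.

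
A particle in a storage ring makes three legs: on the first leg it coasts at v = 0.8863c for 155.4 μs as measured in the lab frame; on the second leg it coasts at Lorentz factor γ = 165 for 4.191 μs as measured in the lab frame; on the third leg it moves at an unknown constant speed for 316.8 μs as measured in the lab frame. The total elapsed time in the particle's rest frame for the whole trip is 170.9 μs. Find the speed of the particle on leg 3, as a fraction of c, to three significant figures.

Leg 1: γ = 1/√(1 − 0.8863²) = 1/√0.2145 = 2.159; τ_1 = 155.4/2.159 = 71.97 μs.
Leg 2: γ = 165; τ_2 = 4.191/165.0 = 0.02540 μs.
Leg 3: speed unknown; τ_3 = 316.8/γ_3.
Total proper time: 71.97 + 0.02540 + τ_3 = 170.9, so τ_3 = 170.9 − 71.99 = 98.91 μs.
γ_3 = 316.8/98.91 = 3.203; β = √(1 − 1/γ²) = √0.9025.

β = 0.950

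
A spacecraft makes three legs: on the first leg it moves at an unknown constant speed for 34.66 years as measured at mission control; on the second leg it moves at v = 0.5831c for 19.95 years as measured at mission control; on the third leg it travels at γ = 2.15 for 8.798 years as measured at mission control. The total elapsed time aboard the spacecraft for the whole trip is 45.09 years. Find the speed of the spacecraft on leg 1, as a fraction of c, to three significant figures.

Leg 1: speed unknown; τ_1 = 34.66/γ_1.
Leg 2: γ = 1/√(1 − 0.5831²) = 1/√0.6600 = 1.231; τ_2 = 19.95/1.231 = 16.21 years.
Leg 3: γ = 2.15; τ_3 = 8.798/2.150 = 4.092 years.
Total proper time: τ_1 + 16.21 + 4.092 = 45.09, so τ_1 = 45.09 − 20.30 = 24.79 years.
γ_1 = 34.66/24.79 = 1.398; β = √(1 − 1/γ²) = √0.4884.

β = 0.699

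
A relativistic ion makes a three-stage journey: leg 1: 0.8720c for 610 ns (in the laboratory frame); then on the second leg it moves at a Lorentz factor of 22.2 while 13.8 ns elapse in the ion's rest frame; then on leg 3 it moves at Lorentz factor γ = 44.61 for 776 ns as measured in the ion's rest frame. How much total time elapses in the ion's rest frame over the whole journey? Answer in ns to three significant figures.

τ = 1090 ns

Leg 1: γ = 1/√(1 − 0.8720²) = 1/√0.2396 = 2.043; τ_1 = 610/2.043 = 298.6 ns.
Leg 2: 13.8 ns is already measured in the ion's rest frame.
Leg 3: 776 ns is already measured in the ion's rest frame.
Total: 298.6 + 13.80 + 776.0 ns.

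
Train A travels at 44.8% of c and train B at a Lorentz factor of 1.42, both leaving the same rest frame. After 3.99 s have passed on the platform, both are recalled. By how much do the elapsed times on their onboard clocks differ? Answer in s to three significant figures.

|τ_A − τ_B| = 0.757 s

A: β = 0.448; γ = 1/√(1 − 0.448²) = 1/√0.7993 = 1.119; τ_A = 3.99/1.119 = 3.567 s.
B: γ = 1.42; τ_B = 3.99/1.420 = 2.810 s.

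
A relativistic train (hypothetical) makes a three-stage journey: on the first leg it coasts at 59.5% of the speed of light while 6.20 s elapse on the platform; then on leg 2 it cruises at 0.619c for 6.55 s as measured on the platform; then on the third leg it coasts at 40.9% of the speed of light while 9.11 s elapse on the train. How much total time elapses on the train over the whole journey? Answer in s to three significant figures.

Leg 1: β = 0.595; γ = 1/√(1 − 0.595²) = 1/√0.6460 = 1.244; τ_1 = 6.20/1.244 = 4.983 s.
Leg 2: γ = 1/√(1 − 0.619²) = 1/√0.6168 = 1.273; τ_2 = 6.55/1.273 = 5.144 s.
Leg 3: 9.11 s is already measured on the train.
Total: 4.983 + 5.144 + 9.110 s.

τ = 19.2 s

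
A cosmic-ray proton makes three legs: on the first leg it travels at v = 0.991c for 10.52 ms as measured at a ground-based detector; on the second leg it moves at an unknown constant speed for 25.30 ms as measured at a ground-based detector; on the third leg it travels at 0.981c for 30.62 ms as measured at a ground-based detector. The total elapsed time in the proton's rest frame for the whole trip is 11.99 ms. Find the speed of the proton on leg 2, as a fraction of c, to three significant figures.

β = 0.983

Leg 1: γ = 1/√(1 − 0.991²) = 1/√0.01792 = 7.470; τ_1 = 10.52/7.470 = 1.408 ms.
Leg 2: speed unknown; τ_2 = 25.30/γ_2.
Leg 3: γ = 1/√(1 − 0.981²) = 1/√0.03764 = 5.154; τ_3 = 30.62/5.154 = 5.941 ms.
Total proper time: 1.408 + τ_2 + 5.941 = 11.99, so τ_2 = 11.99 − 7.349 = 4.641 ms.
γ_2 = 25.30/4.641 = 5.451; β = √(1 − 1/γ²) = √0.9663.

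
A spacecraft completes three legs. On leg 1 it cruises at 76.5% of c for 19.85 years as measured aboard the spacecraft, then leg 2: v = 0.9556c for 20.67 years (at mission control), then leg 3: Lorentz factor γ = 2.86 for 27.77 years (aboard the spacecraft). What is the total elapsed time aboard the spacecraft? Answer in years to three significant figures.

τ = 53.7 years

Leg 1: 19.85 years is already measured aboard the spacecraft.
Leg 2: γ = 1/√(1 − 0.9556²) = 1/√0.08683 = 3.394; τ_2 = 20.67/3.394 = 6.091 years.
Leg 3: 27.77 years is already measured aboard the spacecraft.
Total: 19.85 + 6.091 + 27.77 years.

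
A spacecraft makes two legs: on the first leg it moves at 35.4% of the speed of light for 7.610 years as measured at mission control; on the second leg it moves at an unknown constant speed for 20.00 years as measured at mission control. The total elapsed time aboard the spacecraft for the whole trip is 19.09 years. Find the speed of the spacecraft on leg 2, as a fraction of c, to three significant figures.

Leg 1: β = 0.354; γ = 1/√(1 − 0.354²) = 1/√0.8747 = 1.069; τ_1 = 7.610/1.069 = 7.117 years.
Leg 2: speed unknown; τ_2 = 20.00/γ_2.
Total proper time: 7.117 + τ_2 = 19.09, so τ_2 = 19.09 − 7.117 = 11.97 years.
γ_2 = 20.00/11.97 = 1.670; β = √(1 − 1/γ²) = √0.6416.

β = 0.801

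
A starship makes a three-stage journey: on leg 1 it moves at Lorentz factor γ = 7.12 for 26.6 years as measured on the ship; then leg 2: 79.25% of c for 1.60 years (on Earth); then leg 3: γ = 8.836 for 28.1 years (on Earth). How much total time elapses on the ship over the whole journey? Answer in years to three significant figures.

τ = 30.8 years

Leg 1: 26.6 years is already measured on the ship.
Leg 2: β = 0.7925; γ = 1/√(1 − 0.7925²) = 1/√0.3719 = 1.640; τ_2 = 1.60/1.640 = 0.9758 years.
Leg 3: γ = 8.836; τ_3 = 28.1/8.836 = 3.180 years.
Total: 26.60 + 0.9758 + 3.180 years.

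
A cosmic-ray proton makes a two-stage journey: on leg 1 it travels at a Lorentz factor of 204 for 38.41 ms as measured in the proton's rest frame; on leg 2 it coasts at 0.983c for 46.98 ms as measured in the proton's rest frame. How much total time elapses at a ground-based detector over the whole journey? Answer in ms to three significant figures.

Δt = 8090 ms

Leg 1: γ = 204; Δt_1 = 204.0 × 38.41 = 7836 ms.
Leg 2: γ = 1/√(1 − 0.983²) = 1/√0.03371 = 5.446; Δt_2 = 5.446 × 46.98 = 255.9 ms.
Total: 7836 + 255.9 ms.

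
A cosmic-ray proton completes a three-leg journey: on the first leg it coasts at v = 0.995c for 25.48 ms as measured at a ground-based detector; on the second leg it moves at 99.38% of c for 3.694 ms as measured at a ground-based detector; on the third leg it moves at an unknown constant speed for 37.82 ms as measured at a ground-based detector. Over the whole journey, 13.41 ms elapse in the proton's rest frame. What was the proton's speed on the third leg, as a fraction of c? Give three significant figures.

β = 0.961

Leg 1: γ = 1/√(1 − 0.995²) = 1/√0.009975 = 10.01; τ_1 = 25.48/10.01 = 2.545 ms.
Leg 2: β = 0.9938; γ = 1/√(1 − 0.9938²) = 1/√0.01236 = 8.994; τ_2 = 3.694/8.994 = 0.4107 ms.
Leg 3: speed unknown; τ_3 = 37.82/γ_3.
Total proper time: 2.545 + 0.4107 + τ_3 = 13.41, so τ_3 = 13.41 − 2.956 = 10.45 ms.
γ_3 = 37.82/10.45 = 3.618; β = √(1 − 1/γ²) = √0.9236.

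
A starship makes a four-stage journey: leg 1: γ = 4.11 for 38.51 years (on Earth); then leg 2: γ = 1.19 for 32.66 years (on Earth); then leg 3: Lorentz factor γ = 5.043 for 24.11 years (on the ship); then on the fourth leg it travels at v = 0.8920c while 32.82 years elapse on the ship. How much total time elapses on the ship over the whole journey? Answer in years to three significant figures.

τ = 93.7 years

Leg 1: γ = 4.11; τ_1 = 38.51/4.110 = 9.370 years.
Leg 2: γ = 1.19; τ_2 = 32.66/1.190 = 27.45 years.
Leg 3: 24.11 years is already measured on the ship.
Leg 4: 32.82 years is already measured on the ship.
Total: 9.370 + 27.45 + 24.11 + 32.82 years.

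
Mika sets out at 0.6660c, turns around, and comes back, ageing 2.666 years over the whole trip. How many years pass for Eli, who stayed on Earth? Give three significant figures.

γ = 1/√(1 − 0.6660²) = 1/√0.5564 = 1.341
Earth-frame duration is the dilated interval: Δt = γτ = 1.341 × 2.666 years.

Δt = 3.57 years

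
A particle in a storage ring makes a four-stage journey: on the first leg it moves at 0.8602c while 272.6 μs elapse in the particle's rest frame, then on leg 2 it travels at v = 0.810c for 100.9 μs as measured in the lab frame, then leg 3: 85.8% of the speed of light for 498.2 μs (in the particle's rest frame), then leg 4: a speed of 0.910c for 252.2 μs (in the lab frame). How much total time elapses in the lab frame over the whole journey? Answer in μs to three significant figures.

Leg 1: γ = 1/√(1 − 0.8602²) = 1/√0.2601 = 1.961; Δt_1 = 1.961 × 272.6 = 534.6 μs.
Leg 2: 100.9 μs is already measured in the lab frame.
Leg 3: β = 0.858; γ = 1/√(1 − 0.858²) = 1/√0.2638 = 1.947; Δt_3 = 1.947 × 498.2 = 969.9 μs.
Leg 4: 252.2 μs is already measured in the lab frame.
Total: 534.6 + 100.9 + 969.9 + 252.2 μs.

Δt = 1860 μs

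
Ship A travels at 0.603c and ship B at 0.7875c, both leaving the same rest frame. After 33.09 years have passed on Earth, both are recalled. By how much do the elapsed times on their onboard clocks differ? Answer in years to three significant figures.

A: γ = 1/√(1 − 0.603²) = 1/√0.6364 = 1.254; τ_A = 33.09/1.254 = 26.40 years.
B: γ = 1/√(1 − 0.7875²) = 1/√0.3798 = 1.623; τ_B = 33.09/1.623 = 20.39 years.

|τ_A − τ_B| = 6.00 years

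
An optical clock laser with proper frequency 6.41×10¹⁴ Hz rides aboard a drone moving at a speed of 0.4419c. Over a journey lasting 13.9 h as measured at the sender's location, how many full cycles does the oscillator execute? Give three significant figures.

γ = 1/√(1 − 0.4419²) = 1/√0.8047 = 1.115
The oscillator's own cycle count is N = f × τ where τ is the proper time aboard the drone. τ = Δt/γ = 13.9/1.115 = 12.47 h = 4.489×10⁴ s.
N = 6.41×10¹⁴ × 4.489×10⁴ = 2.877×10¹⁹.

N = 2.88×10¹⁹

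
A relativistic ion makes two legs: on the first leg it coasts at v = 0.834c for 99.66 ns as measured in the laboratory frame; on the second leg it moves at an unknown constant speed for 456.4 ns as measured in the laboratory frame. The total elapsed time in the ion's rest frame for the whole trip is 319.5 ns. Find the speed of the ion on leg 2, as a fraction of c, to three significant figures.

Leg 1: γ = 1/√(1 − 0.834²) = 1/√0.3044 = 1.812; τ_1 = 99.66/1.812 = 54.99 ns.
Leg 2: speed unknown; τ_2 = 456.4/γ_2.
Total proper time: 54.99 + τ_2 = 319.5, so τ_2 = 319.5 − 54.99 = 264.5 ns.
γ_2 = 456.4/264.5 = 1.725; β = √(1 − 1/γ²) = √0.6641.

β = 0.815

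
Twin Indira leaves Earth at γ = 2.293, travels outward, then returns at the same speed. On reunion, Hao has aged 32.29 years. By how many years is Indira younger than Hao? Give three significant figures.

γ = 2.293
Indira's elapsed proper time: τ = 32.29/2.293 = 14.08 years.
Age gap = Δt − τ = 32.29 − 14.08 years.

Δt − τ = 18.2 years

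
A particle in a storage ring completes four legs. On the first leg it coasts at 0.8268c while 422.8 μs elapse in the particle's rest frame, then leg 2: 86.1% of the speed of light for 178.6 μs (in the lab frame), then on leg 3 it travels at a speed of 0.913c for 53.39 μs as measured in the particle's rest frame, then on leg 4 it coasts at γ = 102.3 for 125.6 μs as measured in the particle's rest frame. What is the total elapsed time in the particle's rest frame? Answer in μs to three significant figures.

Leg 1: 422.8 μs is already measured in the particle's rest frame.
Leg 2: β = 0.861; γ = 1/√(1 − 0.861²) = 1/√0.2587 = 1.966; τ_2 = 178.6/1.966 = 90.84 μs.
Leg 3: 53.39 μs is already measured in the particle's rest frame.
Leg 4: 125.6 μs is already measured in the particle's rest frame.
Total: 422.8 + 90.84 + 53.39 + 125.6 μs.

τ = 693 μs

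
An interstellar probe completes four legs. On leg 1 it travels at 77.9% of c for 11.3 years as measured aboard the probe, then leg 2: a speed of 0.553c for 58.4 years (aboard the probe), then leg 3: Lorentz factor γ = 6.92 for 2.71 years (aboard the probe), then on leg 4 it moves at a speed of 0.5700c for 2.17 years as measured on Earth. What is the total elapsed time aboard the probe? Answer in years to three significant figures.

Leg 1: 11.3 years is already measured aboard the probe.
Leg 2: 58.4 years is already measured aboard the probe.
Leg 3: 2.71 years is already measured aboard the probe.
Leg 4: γ = 1/√(1 − 0.5700²) = 1/√0.6751 = 1.217; τ_4 = 2.17/1.217 = 1.783 years.
Total: 11.30 + 58.40 + 2.710 + 1.783 years.

τ = 74.2 years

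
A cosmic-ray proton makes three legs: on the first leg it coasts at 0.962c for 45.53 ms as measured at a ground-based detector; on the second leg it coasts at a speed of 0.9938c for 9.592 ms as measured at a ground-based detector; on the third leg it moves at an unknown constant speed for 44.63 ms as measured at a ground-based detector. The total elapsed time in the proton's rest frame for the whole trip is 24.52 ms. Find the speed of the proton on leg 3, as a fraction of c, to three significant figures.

β = 0.969

Leg 1: γ = 1/√(1 − 0.962²) = 1/√0.07456 = 3.662; τ_1 = 45.53/3.662 = 12.43 ms.
Leg 2: γ = 1/√(1 − 0.9938²) = 1/√0.01236 = 8.994; τ_2 = 9.592/8.994 = 1.066 ms.
Leg 3: speed unknown; τ_3 = 44.63/γ_3.
Total proper time: 12.43 + 1.066 + τ_3 = 24.52, so τ_3 = 24.52 − 13.50 = 11.02 ms.
γ_3 = 44.63/11.02 = 4.049; β = √(1 − 1/γ²) = √0.9390.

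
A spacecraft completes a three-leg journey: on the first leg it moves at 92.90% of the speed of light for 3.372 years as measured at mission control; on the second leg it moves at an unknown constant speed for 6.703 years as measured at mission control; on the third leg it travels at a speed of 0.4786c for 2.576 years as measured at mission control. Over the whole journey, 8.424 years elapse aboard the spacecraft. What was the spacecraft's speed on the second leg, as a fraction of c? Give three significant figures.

Leg 1: β = 0.9290; γ = 1/√(1 − 0.9290²) = 1/√0.1370 = 2.702; τ_1 = 3.372/2.702 = 1.248 years.
Leg 2: speed unknown; τ_2 = 6.703/γ_2.
Leg 3: γ = 1/√(1 − 0.4786²) = 1/√0.7709 = 1.139; τ_3 = 2.576/1.139 = 2.262 years.
Total proper time: 1.248 + τ_2 + 2.262 = 8.424, so τ_2 = 8.424 − 3.510 = 4.914 years.
γ_2 = 6.703/4.914 = 1.364; β = √(1 − 1/γ²) = √0.4625.

β = 0.680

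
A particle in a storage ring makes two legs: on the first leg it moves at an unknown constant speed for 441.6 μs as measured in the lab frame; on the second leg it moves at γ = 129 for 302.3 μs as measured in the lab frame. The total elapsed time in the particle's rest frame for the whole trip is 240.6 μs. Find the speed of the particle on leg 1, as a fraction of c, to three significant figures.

Leg 1: speed unknown; τ_1 = 441.6/γ_1.
Leg 2: γ = 129; τ_2 = 302.3/129.0 = 2.343 μs.
Total proper time: τ_1 + 2.343 = 240.6, so τ_1 = 240.6 − 2.343 = 238.3 μs.
γ_1 = 441.6/238.3 = 1.853; β = √(1 − 1/γ²) = √0.7089.

β = 0.842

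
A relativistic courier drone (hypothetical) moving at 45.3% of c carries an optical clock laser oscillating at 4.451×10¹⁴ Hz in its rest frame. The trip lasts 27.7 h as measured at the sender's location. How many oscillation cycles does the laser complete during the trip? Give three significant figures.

β = 0.453; γ = 1/√(1 − 0.453²) = 1/√0.7948 = 1.122
The oscillator's own cycle count is N = f × τ where τ is the proper time aboard the drone. τ = Δt/γ = 27.7/1.122 = 24.69 h = 8.890×10⁴ s.
N = 4.451×10¹⁴ × 8.890×10⁴ = 3.957×10¹⁹.

N = 3.96×10¹⁹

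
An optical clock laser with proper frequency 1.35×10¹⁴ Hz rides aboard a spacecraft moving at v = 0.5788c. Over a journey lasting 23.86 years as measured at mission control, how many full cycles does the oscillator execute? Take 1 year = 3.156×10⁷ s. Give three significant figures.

N = 8.29×10²²

γ = 1/√(1 − 0.5788²) = 1/√0.6650 = 1.226
The oscillator's own cycle count is N = f × τ where τ is the proper time aboard the spacecraft. τ = Δt/γ = 23.86/1.226 = 19.46 years = 6.141×10⁸ s.
N = 1.35×10¹⁴ × 6.141×10⁸ = 8.290×10²².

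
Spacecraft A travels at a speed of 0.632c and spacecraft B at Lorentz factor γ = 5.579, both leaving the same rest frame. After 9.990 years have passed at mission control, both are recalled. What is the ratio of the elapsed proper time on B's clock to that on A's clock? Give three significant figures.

A: γ = 1/√(1 − 0.632²) = 1/√0.6006 = 1.290. B: γ = 5.579.
τ_A/τ_B = γ_B/γ_A = 5.579/1.290 = 4.324, so τ_B/τ_A = 0.2313.

τ_B/τ_A = 0.231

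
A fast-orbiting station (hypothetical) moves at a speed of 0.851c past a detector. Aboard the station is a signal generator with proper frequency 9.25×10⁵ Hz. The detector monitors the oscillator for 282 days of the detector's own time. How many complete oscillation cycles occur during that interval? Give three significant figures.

N = 1.18×10¹³

γ = 1/√(1 − 0.851²) = 1/√0.2758 = 1.904
During 282 days of lab time, the oscillator's proper time advances by τ = Δt/γ = 282/1.904 = 148.1 days = 1.280×10⁷ s.
N = f × τ = 9.25×10⁵ × 1.280×10⁷ = 1.184×10¹³.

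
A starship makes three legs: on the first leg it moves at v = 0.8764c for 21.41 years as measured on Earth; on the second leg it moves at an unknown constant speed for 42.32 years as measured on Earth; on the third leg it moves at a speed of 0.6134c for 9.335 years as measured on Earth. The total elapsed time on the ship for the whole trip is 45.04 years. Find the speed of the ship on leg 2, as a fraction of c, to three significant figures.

Leg 1: γ = 1/√(1 − 0.8764²) = 1/√0.2319 = 2.076; τ_1 = 21.41/2.076 = 10.31 years.
Leg 2: speed unknown; τ_2 = 42.32/γ_2.
Leg 3: γ = 1/√(1 − 0.6134²) = 1/√0.6237 = 1.266; τ_3 = 9.335/1.266 = 7.373 years.
Total proper time: 10.31 + τ_2 + 7.373 = 45.04, so τ_2 = 45.04 − 17.68 = 27.36 years.
γ_2 = 42.32/27.36 = 1.547; β = √(1 − 1/γ²) = √0.5821.

β = 0.763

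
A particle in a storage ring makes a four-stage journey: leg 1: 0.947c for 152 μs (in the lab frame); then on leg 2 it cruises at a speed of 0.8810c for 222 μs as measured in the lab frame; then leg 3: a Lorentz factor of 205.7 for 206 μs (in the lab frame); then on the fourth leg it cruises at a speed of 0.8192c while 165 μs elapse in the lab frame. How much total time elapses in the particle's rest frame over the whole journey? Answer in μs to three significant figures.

τ = 249 μs

Leg 1: γ = 1/√(1 − 0.947²) = 1/√0.1032 = 3.113; τ_1 = 152/3.113 = 48.83 μs.
Leg 2: γ = 1/√(1 − 0.8810²) = 1/√0.2238 = 2.114; τ_2 = 222/2.114 = 105.0 μs.
Leg 3: γ = 205.7; τ_3 = 206/205.7 = 1.001 μs.
Leg 4: γ = 1/√(1 − 0.8192²) = 1/√0.3289 = 1.744; τ_4 = 165/1.744 = 94.63 μs.
Total: 48.83 + 105.0 + 1.001 + 94.63 μs.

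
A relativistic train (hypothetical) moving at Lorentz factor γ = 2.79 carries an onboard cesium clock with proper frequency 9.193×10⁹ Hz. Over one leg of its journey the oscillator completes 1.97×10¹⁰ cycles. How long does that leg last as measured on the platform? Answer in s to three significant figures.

γ = 2.79
Proper time for N cycles: τ = N/f = 1.97×10¹⁰/(9.193×10⁹) = 2.143×10⁰ s = 2.143 s.
Lab-frame duration Δt = γτ = 2.790 × 2.143 = 5.979 s.

Δt = 5.98 s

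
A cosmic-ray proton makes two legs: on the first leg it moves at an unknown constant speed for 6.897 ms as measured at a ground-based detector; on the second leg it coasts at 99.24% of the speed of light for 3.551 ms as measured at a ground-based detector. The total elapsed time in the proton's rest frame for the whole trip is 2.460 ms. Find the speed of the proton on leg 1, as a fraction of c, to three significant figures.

Leg 1: speed unknown; τ_1 = 6.897/γ_1.
Leg 2: β = 0.9924; γ = 1/√(1 − 0.9924²) = 1/√0.01514 = 8.127; τ_2 = 3.551/8.127 = 0.4370 ms.
Total proper time: τ_1 + 0.4370 = 2.460, so τ_1 = 2.460 − 0.4370 = 2.023 ms.
γ_1 = 6.897/2.023 = 3.409; β = √(1 − 1/γ²) = √0.9140.

β = 0.956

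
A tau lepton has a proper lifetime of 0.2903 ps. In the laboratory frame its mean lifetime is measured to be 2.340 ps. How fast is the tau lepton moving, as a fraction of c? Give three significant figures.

γ = Δt/τ₀ = 2.340/0.2903 = 8.061
β = √(1 − 1/γ²) = √(1 − 0.01539) = √0.9846

β = 0.992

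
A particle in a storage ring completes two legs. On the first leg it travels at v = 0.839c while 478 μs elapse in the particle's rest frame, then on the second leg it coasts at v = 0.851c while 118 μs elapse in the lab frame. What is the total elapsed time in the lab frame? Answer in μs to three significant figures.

Leg 1: γ = 1/√(1 − 0.839²) = 1/√0.2961 = 1.838; Δt_1 = 1.838 × 478 = 878.5 μs.
Leg 2: 118 μs is already measured in the lab frame.
Total: 878.5 + 118.0 μs.

Δt = 996 μs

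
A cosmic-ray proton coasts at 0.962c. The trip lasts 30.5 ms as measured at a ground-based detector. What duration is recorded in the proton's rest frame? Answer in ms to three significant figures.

τ = 8.33 ms

γ = 1/√(1 − 0.962²) = 1/√0.07456 = 3.662
The interval measured at a ground-based detector is the dilated one; the clock in the proton's rest frame measures the proper time τ = Δt/γ = 30.5/3.662 ms.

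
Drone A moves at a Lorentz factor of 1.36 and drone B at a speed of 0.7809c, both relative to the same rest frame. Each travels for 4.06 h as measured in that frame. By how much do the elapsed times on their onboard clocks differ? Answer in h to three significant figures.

|τ_A − τ_B| = 0.449 h

A: γ = 1.36; τ_A = 4.06/1.360 = 2.985 h.
B: γ = 1/√(1 − 0.7809²) = 1/√0.3902 = 1.601; τ_B = 4.06/1.601 = 2.536 h.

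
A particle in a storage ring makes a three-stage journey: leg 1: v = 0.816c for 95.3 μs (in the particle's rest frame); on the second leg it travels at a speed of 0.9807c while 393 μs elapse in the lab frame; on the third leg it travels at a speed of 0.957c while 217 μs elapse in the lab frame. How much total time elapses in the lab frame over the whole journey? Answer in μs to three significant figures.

Leg 1: γ = 1/√(1 − 0.816²) = 1/√0.3341 = 1.730; Δt_1 = 1.730 × 95.3 = 164.9 μs.
Leg 2: 393 μs is already measured in the lab frame.
Leg 3: 217 μs is already measured in the lab frame.
Total: 164.9 + 393.0 + 217.0 μs.

Δt = 775 μs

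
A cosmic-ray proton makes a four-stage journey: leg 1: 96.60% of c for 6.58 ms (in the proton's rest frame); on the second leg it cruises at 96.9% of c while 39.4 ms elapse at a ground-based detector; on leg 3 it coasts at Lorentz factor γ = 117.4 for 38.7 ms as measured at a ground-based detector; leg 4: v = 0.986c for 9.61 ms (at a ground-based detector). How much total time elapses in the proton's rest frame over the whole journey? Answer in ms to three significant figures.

Leg 1: 6.58 ms is already measured in the proton's rest frame.
Leg 2: β = 0.969; γ = 1/√(1 − 0.969²) = 1/√0.06104 = 4.048; τ_2 = 39.4/4.048 = 9.734 ms.
Leg 3: γ = 117.4; τ_3 = 38.7/117.4 = 0.3296 ms.
Leg 4: γ = 1/√(1 − 0.986²) = 1/√0.02780 = 5.997; τ_4 = 9.61/5.997 = 1.602 ms.
Total: 6.580 + 9.734 + 0.3296 + 1.602 ms.

τ = 18.2 ms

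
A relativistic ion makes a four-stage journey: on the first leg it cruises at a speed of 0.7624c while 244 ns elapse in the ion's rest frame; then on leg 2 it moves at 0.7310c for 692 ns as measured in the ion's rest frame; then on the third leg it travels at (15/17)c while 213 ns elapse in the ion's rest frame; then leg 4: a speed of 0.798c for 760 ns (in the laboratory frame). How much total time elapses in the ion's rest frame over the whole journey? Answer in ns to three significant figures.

τ = 1610 ns

Leg 1: 244 ns is already measured in the ion's rest frame.
Leg 2: 692 ns is already measured in the ion's rest frame.
Leg 3: 213 ns is already measured in the ion's rest frame.
Leg 4: γ = 1/√(1 − 0.798²) = 1/√0.3632 = 1.659; τ_4 = 760/1.659 = 458.0 ns.
Total: 244.0 + 692.0 + 213.0 + 458.0 ns.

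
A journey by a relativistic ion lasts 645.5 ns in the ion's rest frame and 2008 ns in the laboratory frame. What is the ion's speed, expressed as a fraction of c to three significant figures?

β = 0.947

The proper time is measured in the ion's rest frame (both events occur at the ion's location); Δt is measured in the laboratory frame. γ = Δt/τ = 2008/645.5 = 3.111.
β = √(1 − 1/γ²) = √(1 − 0.1033) = √0.8967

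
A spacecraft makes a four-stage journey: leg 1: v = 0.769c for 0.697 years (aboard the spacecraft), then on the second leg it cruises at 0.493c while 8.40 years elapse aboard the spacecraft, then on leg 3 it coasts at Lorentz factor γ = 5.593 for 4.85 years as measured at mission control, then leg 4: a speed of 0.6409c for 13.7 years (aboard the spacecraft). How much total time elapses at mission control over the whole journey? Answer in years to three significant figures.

Δt = 33.4 years

Leg 1: γ = 1/√(1 − 0.769²) = 1/√0.4086 = 1.564; Δt_1 = 1.564 × 0.697 = 1.090 years.
Leg 2: γ = 1/√(1 − 0.493²) = 1/√0.7570 = 1.149; Δt_2 = 1.149 × 8.40 = 9.655 years.
Leg 3: 4.85 years is already measured at mission control.
Leg 4: γ = 1/√(1 − 0.6409²) = 1/√0.5892 = 1.303; Δt_4 = 1.303 × 13.7 = 17.85 years.
Total: 1.090 + 9.655 + 4.850 + 17.85 years.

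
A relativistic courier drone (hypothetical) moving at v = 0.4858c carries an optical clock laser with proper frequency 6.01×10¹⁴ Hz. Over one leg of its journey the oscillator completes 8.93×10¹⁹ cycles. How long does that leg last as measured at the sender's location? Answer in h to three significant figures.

γ = 1/√(1 − 0.4858²) = 1/√0.7640 = 1.144
Proper time for N cycles: τ = N/f = 8.93×10¹⁹/(6.01×10¹⁴) = 1.486×10⁵ s = 41.27 h.
Lab-frame duration Δt = γτ = 1.144 × 41.27 = 47.22 h.

Δt = 47.2 h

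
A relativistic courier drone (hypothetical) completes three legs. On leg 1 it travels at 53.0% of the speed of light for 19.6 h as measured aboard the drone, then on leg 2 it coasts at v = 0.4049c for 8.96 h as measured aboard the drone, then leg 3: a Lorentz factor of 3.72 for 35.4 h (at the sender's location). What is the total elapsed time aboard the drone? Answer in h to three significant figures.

Leg 1: 19.6 h is already measured aboard the drone.
Leg 2: 8.96 h is already measured aboard the drone.
Leg 3: γ = 3.72; τ_3 = 35.4/3.720 = 9.516 h.
Total: 19.60 + 8.960 + 9.516 h.

τ = 38.1 h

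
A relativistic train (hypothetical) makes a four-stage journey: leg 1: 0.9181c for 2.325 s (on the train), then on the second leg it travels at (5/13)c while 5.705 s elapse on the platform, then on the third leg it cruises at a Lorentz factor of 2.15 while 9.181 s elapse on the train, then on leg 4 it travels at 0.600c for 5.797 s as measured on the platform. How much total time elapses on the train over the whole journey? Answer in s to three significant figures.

τ = 21.4 s

Leg 1: 2.325 s is already measured on the train.
Leg 2: γ = 1/√(1 − (5/13)²) = 13/12 ≈ 1.083; τ_2 = 5.705/1.083 = 5.266 s.
Leg 3: 9.181 s is already measured on the train.
Leg 4: γ = 1/√(1 − 0.600²) = 5/4 = 1.250; τ_4 = 5.797/1.250 = 4.638 s.
Total: 2.325 + 5.266 + 9.181 + 4.638 s.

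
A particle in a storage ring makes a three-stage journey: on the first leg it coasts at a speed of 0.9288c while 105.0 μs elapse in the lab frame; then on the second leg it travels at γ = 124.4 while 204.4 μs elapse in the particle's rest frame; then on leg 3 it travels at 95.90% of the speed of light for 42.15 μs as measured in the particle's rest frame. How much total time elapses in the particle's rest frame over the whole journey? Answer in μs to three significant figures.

Leg 1: γ = 1/√(1 − 0.9288²) = 1/√0.1373 = 2.698; τ_1 = 105.0/2.698 = 38.91 μs.
Leg 2: 204.4 μs is already measured in the particle's rest frame.
Leg 3: 42.15 μs is already measured in the particle's rest frame.
Total: 38.91 + 204.4 + 42.15 μs.

τ = 285 μs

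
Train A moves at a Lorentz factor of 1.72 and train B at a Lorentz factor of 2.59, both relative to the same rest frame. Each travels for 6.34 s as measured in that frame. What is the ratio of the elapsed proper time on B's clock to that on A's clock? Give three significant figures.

A: γ = 1.72. B: γ = 2.59.
τ_A/τ_B = γ_B/γ_A = 2.590/1.720 = 1.506, so τ_B/τ_A = 0.6641.

τ_B/τ_A = 0.664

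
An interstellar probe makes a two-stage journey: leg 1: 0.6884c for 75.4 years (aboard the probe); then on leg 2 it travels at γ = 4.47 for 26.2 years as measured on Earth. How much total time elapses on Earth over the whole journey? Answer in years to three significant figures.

Leg 1: γ = 1/√(1 − 0.6884²) = 1/√0.5261 = 1.379; Δt_1 = 1.379 × 75.4 = 104.0 years.
Leg 2: 26.2 years is already measured on Earth.
Total: 104.0 + 26.20 years.

Δt = 130 years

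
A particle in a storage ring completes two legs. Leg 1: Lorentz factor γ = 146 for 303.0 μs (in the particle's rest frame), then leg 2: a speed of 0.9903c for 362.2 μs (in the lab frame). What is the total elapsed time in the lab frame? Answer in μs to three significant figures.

Δt = 4.46×10⁴ μs

Leg 1: γ = 146; Δt_1 = 146.0 × 303.0 = 4.424×10⁴ μs.
Leg 2: 362.2 μs is already measured in the lab frame.
Total: 4.424×10⁴ + 362.2 μs.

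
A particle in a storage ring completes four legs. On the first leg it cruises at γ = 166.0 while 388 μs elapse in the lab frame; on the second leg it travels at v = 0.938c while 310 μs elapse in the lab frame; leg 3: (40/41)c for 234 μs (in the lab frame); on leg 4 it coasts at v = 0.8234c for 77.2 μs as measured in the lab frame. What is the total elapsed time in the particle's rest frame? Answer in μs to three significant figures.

Leg 1: γ = 166.0; τ_1 = 388/166.0 = 2.337 μs.
Leg 2: γ = 1/√(1 − 0.938²) = 1/√0.1202 = 2.885; τ_2 = 310/2.885 = 107.5 μs.
Leg 3: γ = 1/√(1 − (40/41)²) = 41/9 ≈ 4.556; τ_3 = 234/4.556 = 51.37 μs.
Leg 4: γ = 1/√(1 − 0.8234²) = 1/√0.3220 = 1.762; τ_4 = 77.2/1.762 = 43.81 μs.
Total: 2.337 + 107.5 + 51.37 + 43.81 μs.

τ = 205 μs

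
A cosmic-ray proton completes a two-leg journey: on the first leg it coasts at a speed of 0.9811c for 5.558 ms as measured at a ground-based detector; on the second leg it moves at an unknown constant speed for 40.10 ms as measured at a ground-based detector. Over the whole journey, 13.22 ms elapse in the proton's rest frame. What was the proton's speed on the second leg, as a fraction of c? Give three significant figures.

Leg 1: γ = 1/√(1 − 0.9811²) = 1/√0.03744 = 5.168; τ_1 = 5.558/5.168 = 1.075 ms.
Leg 2: speed unknown; τ_2 = 40.10/γ_2.
Total proper time: 1.075 + τ_2 = 13.22, so τ_2 = 13.22 − 1.075 = 12.14 ms.
γ_2 = 40.10/12.14 = 3.302; β = √(1 − 1/γ²) = √0.9083.

β = 0.953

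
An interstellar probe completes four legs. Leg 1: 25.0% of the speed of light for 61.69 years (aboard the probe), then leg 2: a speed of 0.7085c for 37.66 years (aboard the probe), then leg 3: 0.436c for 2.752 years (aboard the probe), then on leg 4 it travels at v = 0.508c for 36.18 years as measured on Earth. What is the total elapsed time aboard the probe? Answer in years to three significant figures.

τ = 133 years

Leg 1: 61.69 years is already measured aboard the probe.
Leg 2: 37.66 years is already measured aboard the probe.
Leg 3: 2.752 years is already measured aboard the probe.
Leg 4: γ = 1/√(1 − 0.508²) = 1/√0.7419 = 1.161; τ_4 = 36.18/1.161 = 31.16 years.
Total: 61.69 + 37.66 + 2.752 + 31.16 years.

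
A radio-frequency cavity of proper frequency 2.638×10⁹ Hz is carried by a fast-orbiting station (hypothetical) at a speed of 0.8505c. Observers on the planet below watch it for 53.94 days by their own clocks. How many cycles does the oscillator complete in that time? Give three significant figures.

γ = 1/√(1 − 0.8505²) = 1/√0.2766 = 1.901
During 53.94 days of lab time, the oscillator's proper time advances by τ = Δt/γ = 53.94/1.901 = 28.37 days = 2.451×10⁶ s.
N = f × τ = 2.638×10⁹ × 2.451×10⁶ = 6.466×10¹⁵.

N = 6.47×10¹⁵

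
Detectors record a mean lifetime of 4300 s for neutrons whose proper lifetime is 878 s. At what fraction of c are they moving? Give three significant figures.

γ = Δt/τ₀ = 4300/878 = 4.897
β = √(1 − 1/γ²) = √(1 − 0.04169) = √0.9583

v = 0.979c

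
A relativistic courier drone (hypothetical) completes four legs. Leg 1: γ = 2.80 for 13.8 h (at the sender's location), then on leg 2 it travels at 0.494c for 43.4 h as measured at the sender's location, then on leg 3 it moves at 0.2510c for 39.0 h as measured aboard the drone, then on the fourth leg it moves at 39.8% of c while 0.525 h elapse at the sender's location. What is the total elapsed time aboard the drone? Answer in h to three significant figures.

τ = 82.1 h

Leg 1: γ = 2.80; τ_1 = 13.8/2.800 = 4.929 h.
Leg 2: γ = 1/√(1 − 0.494²) = 1/√0.7560 = 1.150; τ_2 = 43.4/1.150 = 37.73 h.
Leg 3: 39.0 h is already measured aboard the drone.
Leg 4: β = 0.398; γ = 1/√(1 − 0.398²) = 1/√0.8416 = 1.090; τ_4 = 0.525/1.090 = 0.4816 h.
Total: 4.929 + 37.73 + 39.00 + 0.4816 h.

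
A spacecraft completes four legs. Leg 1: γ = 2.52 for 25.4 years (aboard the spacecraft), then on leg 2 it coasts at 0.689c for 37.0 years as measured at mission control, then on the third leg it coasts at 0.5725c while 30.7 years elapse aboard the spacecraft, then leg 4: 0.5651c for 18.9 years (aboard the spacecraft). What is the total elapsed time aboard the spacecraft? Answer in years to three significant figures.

Leg 1: 25.4 years is already measured aboard the spacecraft.
Leg 2: γ = 1/√(1 − 0.689²) = 1/√0.5253 = 1.380; τ_2 = 37.0/1.380 = 26.82 years.
Leg 3: 30.7 years is already measured aboard the spacecraft.
Leg 4: 18.9 years is already measured aboard the spacecraft.
Total: 25.40 + 26.82 + 30.70 + 18.90 years.

τ = 102 years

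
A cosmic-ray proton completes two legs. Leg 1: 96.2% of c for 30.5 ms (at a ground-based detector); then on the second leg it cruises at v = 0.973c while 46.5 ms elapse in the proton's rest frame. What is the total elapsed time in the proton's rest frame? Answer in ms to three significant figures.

Leg 1: β = 0.962; γ = 1/√(1 − 0.962²) = 1/√0.07456 = 3.662; τ_1 = 30.5/3.662 = 8.328 ms.
Leg 2: 46.5 ms is already measured in the proton's rest frame.
Total: 8.328 + 46.50 ms.

τ = 54.8 ms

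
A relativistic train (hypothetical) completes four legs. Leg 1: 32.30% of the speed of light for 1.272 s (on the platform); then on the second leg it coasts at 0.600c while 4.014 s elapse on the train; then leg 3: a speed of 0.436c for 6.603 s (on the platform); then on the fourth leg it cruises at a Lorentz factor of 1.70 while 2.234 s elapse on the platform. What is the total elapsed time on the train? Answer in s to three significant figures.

Leg 1: β = 0.3230; γ = 1/√(1 − 0.3230²) = 1/√0.8957 = 1.057; τ_1 = 1.272/1.057 = 1.204 s.
Leg 2: 4.014 s is already measured on the train.
Leg 3: γ = 1/√(1 − 0.436²) = 1/√0.8099 = 1.111; τ_3 = 6.603/1.111 = 5.942 s.
Leg 4: γ = 1.70; τ_4 = 2.234/1.700 = 1.314 s.
Total: 1.204 + 4.014 + 5.942 + 1.314 s.

τ = 12.5 s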